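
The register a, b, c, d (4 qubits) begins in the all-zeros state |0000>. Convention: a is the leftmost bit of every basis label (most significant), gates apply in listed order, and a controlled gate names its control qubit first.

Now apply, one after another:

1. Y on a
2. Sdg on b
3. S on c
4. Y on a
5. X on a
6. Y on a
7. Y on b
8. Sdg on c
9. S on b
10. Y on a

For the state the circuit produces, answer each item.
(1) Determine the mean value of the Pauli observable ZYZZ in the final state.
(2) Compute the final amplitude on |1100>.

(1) In the final state, ZYZZ has expectation 0.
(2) |1100> carries amplitude -1 in the final state.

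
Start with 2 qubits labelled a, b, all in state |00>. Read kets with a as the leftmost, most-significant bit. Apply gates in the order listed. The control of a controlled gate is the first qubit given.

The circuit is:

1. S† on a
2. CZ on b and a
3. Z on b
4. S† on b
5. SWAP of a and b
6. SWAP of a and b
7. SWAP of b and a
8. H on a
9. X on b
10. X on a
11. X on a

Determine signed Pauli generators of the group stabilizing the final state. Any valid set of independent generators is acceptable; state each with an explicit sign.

The stabilizer group can be generated by +XI, -IZ, among other valid generating sets.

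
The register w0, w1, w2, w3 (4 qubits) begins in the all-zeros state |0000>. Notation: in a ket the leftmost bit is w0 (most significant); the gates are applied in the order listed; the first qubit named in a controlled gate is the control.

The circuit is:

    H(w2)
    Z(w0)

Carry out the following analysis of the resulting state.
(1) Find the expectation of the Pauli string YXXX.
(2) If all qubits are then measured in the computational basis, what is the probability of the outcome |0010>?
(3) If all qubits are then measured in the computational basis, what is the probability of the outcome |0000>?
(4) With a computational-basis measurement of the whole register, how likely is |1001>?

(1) In the final state, YXXX has expectation 0.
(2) The probability of measuring |0010> is 1/2.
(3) Outcome |0000> occurs with probability 1/2.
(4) The probability of measuring |1001> is 0.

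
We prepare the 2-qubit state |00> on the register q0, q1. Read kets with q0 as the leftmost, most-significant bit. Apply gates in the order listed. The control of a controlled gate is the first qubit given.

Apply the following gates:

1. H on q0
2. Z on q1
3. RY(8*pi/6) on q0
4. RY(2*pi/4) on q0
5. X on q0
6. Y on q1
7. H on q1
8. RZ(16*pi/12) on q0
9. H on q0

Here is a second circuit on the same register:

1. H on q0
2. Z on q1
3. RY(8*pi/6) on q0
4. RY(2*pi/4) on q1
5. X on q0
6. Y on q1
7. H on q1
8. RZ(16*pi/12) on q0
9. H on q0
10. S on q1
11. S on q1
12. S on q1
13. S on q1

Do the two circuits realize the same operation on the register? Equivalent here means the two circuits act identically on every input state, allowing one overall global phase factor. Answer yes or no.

No, they are not equivalent — no single phase factor reconciles the two unitaries.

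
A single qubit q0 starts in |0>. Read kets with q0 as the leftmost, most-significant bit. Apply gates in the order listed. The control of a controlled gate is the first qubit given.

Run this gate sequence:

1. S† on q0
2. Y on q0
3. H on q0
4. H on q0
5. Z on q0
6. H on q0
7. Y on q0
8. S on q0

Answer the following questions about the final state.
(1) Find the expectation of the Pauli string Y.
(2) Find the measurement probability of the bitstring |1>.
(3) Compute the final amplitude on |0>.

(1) In the final state, Y has expectation 1.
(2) The probability of measuring |1> is 1/2.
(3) The amplitude on |0> is sqrt(2)/2.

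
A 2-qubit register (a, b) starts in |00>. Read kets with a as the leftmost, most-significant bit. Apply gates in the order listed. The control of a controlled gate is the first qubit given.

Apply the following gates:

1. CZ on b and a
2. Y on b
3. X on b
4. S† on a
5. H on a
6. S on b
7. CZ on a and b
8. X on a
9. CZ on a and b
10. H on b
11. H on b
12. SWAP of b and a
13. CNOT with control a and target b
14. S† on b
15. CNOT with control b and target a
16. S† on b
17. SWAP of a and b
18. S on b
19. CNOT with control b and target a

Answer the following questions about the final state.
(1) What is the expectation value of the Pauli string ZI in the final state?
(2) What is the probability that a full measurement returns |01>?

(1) The expectation value of ZI is 1.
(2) A full measurement returns |01> with probability 1/2.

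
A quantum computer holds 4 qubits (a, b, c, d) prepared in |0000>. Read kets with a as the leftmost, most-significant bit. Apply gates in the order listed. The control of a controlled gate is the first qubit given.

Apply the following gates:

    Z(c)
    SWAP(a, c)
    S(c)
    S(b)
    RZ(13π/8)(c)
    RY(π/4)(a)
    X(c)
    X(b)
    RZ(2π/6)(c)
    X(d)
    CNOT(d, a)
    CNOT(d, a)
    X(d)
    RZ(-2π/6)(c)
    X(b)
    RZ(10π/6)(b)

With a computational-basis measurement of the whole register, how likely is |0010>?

A full measurement returns |0010> with probability sqrt(2)/4 + 1/2. Key observation: steps 8-15 multiply out to the identity, so the circuit reduces to the remaining gates.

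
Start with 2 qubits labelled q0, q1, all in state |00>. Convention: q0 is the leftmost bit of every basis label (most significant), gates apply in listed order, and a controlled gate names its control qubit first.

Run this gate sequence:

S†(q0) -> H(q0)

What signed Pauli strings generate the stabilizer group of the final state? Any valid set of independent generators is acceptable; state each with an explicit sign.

One valid set of independent stabilizer generators is +XI, +IZ (any independent generating set of the same group is equally correct).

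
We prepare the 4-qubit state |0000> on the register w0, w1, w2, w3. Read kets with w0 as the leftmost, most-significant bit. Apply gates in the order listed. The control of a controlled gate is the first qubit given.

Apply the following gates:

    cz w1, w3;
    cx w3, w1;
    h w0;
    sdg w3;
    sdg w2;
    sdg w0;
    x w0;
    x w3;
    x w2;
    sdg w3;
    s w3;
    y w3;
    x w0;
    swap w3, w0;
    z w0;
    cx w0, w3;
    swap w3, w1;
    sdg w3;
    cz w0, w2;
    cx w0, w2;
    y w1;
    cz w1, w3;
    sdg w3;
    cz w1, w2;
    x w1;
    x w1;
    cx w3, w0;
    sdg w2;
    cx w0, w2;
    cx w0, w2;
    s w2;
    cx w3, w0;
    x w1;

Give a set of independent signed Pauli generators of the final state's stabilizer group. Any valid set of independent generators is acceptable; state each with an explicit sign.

The final state is stabilized by the group generated by -IYII, +ZIII, -IIZI, +IIIZ; other independent generating sets are equally valid. Key observation: steps 26-33 multiply out to the identity, so the circuit reduces to the remaining gates.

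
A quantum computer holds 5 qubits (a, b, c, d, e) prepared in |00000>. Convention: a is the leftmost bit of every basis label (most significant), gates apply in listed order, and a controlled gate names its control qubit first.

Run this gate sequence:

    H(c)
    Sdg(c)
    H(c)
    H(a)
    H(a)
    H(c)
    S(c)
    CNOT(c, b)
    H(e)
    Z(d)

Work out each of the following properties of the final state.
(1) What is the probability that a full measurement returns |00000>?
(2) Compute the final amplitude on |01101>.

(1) A full measurement returns |00000> with probability 1/4. Key observation: gates 2-7 undo each other exactly, leaving only the rest of the circuit to track.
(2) The amplitude on |01101> is 1/2.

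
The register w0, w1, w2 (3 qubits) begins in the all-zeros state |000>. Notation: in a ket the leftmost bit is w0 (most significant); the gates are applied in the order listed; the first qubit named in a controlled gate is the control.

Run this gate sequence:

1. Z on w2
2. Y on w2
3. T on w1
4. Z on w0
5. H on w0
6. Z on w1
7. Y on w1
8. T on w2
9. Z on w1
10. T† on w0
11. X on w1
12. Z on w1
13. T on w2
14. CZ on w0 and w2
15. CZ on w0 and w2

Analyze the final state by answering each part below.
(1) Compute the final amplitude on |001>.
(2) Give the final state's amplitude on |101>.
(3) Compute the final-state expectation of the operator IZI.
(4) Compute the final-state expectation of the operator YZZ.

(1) The amplitude on |001> is sqrt(2)*I/2.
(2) The final state's coefficient on |101> equals sqrt(2)*exp(I*pi/4)/2.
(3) The expectation value of IZI is 1.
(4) The expectation value of YZZ is sqrt(2)/2.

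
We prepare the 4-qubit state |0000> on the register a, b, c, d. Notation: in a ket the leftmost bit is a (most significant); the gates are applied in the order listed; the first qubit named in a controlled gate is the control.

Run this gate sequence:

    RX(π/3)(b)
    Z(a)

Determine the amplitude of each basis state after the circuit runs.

After the circuit, the state carries amplitude sqrt(3)/2 on |0000>, -I/2 on |0100>, and 0 on every other basis state.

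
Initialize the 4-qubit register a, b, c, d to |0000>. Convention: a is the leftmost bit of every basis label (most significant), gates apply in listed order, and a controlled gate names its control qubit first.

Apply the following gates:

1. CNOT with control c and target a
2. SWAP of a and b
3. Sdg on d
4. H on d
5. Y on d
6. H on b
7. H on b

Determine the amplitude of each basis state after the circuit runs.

The resulting statevector has amplitude -sqrt(2)*I/2 on |0000>, sqrt(2)*I/2 on |0001>, and 0 on every other basis state. Key observation: the block from step 6 through step 7 cancels to the identity and can be dropped.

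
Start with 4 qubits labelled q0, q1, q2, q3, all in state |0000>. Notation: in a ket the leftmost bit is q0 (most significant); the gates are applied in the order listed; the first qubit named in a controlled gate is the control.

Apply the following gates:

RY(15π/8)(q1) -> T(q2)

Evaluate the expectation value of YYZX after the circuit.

The expectation value of YYZX is 0.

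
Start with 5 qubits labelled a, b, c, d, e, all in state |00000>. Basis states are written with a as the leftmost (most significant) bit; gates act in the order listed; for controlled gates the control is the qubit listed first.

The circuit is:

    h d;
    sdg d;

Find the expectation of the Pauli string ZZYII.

In the final state, ZZYII has expectation 0.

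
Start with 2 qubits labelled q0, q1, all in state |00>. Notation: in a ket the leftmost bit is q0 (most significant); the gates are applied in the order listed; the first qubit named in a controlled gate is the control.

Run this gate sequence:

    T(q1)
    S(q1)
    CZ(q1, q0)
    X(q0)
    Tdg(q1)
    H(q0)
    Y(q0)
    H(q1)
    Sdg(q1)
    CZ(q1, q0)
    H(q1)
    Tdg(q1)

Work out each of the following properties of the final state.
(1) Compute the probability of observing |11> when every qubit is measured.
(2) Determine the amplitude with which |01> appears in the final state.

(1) Outcome |11> occurs with probability 1/4.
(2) The final state's coefficient on |01> equals sqrt(2)*(1 - I)*exp(3*I*pi/4)/4.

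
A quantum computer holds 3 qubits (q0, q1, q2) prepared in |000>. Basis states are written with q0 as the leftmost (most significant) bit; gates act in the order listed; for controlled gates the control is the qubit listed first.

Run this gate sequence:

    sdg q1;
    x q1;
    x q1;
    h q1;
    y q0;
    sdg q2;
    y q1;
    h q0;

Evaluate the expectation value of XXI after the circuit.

In the final state, XXI has expectation 1. Key observation: steps 2-3 multiply out to the identity, so the circuit reduces to the remaining gates.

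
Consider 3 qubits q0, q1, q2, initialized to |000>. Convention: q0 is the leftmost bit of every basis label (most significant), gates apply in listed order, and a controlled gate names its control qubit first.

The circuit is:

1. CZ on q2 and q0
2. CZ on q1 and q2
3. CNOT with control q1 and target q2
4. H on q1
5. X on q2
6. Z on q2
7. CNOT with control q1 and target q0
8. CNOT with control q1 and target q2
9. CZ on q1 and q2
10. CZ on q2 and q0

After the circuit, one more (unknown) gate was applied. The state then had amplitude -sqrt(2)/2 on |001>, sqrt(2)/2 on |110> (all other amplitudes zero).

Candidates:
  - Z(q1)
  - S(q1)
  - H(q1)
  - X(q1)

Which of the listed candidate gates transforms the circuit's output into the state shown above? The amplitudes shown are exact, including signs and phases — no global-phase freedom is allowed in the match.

It was Z(q1) that produced the state shown.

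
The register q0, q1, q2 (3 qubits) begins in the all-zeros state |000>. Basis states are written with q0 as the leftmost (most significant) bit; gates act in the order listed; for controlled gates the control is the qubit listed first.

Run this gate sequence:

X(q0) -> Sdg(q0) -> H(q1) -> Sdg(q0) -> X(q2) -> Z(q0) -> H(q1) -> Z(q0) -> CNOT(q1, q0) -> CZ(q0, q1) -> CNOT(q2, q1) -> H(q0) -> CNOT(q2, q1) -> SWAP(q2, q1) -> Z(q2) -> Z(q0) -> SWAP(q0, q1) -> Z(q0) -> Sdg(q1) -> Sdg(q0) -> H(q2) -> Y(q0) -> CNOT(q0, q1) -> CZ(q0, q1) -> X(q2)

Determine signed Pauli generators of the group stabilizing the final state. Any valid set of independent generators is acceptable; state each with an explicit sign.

One valid set of independent stabilizer generators is -IYI, +IIX, +ZII (any independent generating set of the same group is equally correct).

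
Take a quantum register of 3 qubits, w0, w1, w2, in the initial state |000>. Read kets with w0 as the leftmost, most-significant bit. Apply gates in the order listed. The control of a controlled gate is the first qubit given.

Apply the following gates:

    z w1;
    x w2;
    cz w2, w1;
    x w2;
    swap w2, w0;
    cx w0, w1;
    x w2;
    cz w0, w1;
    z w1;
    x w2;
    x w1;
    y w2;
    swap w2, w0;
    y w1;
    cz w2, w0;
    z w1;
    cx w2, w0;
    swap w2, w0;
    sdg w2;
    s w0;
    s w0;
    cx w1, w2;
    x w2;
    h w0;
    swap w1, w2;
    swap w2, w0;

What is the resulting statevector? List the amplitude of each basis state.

After the circuit, the state carries amplitude -sqrt(2)*I/2 on |000>, -sqrt(2)*I/2 on |001>, and 0 on every other basis state.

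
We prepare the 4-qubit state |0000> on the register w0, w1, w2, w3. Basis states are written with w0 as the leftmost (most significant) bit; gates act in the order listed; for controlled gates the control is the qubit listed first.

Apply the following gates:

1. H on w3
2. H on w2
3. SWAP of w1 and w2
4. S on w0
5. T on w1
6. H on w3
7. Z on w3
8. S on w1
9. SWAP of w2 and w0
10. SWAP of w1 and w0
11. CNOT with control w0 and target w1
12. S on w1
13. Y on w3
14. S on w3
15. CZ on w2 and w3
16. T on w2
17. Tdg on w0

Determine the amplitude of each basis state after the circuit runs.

After the circuit, the state carries amplitude -sqrt(2)/2 on |0001>, sqrt(2)/2 on |1101>, and 0 on every other basis state.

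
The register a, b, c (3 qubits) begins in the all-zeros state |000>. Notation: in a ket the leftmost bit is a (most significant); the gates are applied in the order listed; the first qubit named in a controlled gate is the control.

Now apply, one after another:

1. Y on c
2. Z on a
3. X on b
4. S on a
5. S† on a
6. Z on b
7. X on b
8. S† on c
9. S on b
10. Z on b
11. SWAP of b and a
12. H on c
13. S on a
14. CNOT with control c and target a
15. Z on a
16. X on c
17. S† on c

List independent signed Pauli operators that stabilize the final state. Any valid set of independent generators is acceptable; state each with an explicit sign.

One valid set of independent stabilizer generators is -XIY, -ZIZ, +IZI (any independent generating set of the same group is equally correct).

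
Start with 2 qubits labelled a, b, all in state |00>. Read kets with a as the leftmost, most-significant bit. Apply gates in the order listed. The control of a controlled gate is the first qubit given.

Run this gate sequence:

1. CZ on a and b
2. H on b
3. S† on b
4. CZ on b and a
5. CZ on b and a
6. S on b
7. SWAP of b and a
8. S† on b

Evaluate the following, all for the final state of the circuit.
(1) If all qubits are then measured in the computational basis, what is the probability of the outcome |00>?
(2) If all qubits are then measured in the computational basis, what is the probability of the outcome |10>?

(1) Outcome |00> occurs with probability 1/2. Key observation: steps 3-6 multiply out to the identity, so the circuit reduces to the remaining gates.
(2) Outcome |10> occurs with probability 1/2.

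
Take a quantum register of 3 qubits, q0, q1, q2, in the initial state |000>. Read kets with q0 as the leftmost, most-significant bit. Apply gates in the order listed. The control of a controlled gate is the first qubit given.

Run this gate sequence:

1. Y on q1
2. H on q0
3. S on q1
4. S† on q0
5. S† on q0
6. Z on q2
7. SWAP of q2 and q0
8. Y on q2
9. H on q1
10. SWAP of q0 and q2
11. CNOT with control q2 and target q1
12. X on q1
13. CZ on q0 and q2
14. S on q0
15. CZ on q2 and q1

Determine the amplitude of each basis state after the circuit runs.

The resulting statevector has amplitude I/2 on |000>, 0 on |001>, -I/2 on |010>, 0 on |011>, -1/2 on |100>, 0 on |101>, 1/2 on |110>, 0 on |111>.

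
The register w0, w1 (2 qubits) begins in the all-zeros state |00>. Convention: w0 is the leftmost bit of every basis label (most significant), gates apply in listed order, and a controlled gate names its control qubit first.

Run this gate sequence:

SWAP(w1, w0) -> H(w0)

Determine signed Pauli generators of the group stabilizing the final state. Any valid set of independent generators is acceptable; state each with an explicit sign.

One valid set of independent stabilizer generators is +XI, +IZ (any independent generating set of the same group is equally correct).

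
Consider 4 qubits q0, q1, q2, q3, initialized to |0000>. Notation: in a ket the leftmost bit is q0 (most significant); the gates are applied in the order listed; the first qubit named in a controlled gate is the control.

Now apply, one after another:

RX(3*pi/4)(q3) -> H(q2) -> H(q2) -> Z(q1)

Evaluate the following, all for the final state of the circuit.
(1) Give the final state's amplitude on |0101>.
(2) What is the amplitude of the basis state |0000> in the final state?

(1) The final state's coefficient on |0101> equals 0. Key observation: the block from step 2 through step 3 cancels to the identity and can be dropped.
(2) |0000> carries amplitude sqrt(2 - sqrt(2))/2 in the final state.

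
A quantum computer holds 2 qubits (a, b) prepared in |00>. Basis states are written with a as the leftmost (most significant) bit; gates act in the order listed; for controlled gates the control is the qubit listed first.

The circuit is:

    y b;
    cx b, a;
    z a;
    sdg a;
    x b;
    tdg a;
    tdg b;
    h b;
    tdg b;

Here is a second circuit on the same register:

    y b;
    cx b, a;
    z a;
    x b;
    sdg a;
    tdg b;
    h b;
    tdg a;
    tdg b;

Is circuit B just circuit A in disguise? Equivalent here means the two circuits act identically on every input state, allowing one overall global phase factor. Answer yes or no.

Yes: on every input state the two circuits agree up to one overall phase factor.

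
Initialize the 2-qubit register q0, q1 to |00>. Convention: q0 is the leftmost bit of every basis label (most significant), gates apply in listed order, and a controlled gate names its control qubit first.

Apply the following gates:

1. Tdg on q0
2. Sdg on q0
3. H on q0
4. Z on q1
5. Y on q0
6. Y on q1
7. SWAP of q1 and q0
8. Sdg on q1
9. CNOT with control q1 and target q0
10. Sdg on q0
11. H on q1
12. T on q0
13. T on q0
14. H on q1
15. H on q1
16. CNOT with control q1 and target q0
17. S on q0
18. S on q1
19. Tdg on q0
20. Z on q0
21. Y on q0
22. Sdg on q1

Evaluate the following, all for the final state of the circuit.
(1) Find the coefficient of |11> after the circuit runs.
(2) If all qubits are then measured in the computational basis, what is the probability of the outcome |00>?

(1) |11> carries amplitude I/2 in the final state. Key observation: the block from step 14 through step 15 cancels to the identity and can be dropped.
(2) The probability of measuring |00> is 1/4.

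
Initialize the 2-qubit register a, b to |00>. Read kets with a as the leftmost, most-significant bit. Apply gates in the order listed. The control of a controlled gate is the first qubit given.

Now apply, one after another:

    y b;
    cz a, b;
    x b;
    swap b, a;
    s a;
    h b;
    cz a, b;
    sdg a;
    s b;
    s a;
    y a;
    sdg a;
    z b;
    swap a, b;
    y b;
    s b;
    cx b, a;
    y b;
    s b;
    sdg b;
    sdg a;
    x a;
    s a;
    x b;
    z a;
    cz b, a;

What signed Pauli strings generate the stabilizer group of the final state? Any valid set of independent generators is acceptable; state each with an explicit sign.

One valid set of independent stabilizer generators is +YI, +IZ (any independent generating set of the same group is equally correct).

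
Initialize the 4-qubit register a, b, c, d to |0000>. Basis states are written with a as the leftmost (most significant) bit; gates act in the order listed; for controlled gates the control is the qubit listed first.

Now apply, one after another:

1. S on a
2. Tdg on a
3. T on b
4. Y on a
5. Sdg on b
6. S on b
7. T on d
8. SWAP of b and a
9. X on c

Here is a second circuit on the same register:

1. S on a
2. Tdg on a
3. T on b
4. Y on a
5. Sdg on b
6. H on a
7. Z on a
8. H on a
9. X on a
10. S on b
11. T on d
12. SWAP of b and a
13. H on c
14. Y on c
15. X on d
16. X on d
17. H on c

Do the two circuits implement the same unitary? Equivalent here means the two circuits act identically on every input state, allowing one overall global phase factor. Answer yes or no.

No: there is an input state on which the two circuits produce genuinely different outputs (not merely differing by a phase).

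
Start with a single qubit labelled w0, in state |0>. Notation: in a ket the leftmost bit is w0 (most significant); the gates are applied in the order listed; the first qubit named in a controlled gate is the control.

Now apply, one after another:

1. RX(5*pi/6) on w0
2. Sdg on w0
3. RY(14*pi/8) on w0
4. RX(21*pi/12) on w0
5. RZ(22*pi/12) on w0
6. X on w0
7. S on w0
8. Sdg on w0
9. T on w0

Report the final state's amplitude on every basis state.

The final amplitudes are sqrt(3)*I*exp(11*I*pi/12)/8 + sqrt(6)*I*sqrt(1/2 - sqrt(2)/4)*sqrt(sqrt(2)/4 + 1/2)*exp(11*I*pi/12)/4 + I*exp(11*I*pi/12)/8 - sqrt(6)*exp(11*I*pi/12)/8 - sqrt(3)*exp(11*I*pi/12)/8 - sqrt(6)*sqrt(1/2 - sqrt(2)/4)*sqrt(sqrt(2)/4 + 1/2)*exp(11*I*pi/12)/4 - sqrt(2)*exp(11*I*pi/12)/8 - exp(11*I*pi/12)/8 + sqrt(2)*sqrt(1/2 - sqrt(2)/4)*sqrt(sqrt(2)/4 + 1/2)*exp(11*I*pi/12)/4 - sqrt(2)*I*sqrt(1/2 - sqrt(2)/4)*sqrt(sqrt(2)/4 + 1/2)*exp(11*I*pi/12)/4 - sqrt(2)*I*exp(11*I*pi/12)/8 - sqrt(6)*I*exp(11*I*pi/12)/8 on |0>, (-sqrt(6) + sqrt(2) + 2 - sqrt(2)*I + 2*I + sqrt(6)*I)*exp(I*pi/3)/8 on |1>.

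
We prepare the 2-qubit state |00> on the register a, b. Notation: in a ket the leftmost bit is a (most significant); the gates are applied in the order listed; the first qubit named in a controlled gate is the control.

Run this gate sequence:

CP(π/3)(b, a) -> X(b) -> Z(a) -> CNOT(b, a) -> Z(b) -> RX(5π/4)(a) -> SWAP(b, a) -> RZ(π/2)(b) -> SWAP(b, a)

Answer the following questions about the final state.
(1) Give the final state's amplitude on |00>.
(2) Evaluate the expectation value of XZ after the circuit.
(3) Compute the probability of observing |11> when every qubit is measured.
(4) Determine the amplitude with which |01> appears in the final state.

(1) The amplitude on |00> is 0.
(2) The expectation value of XZ is -sqrt(2)/2.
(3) Outcome |11> occurs with probability 1/2 - sqrt(2)/4.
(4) The amplitude on |01> is sqrt(sqrt(2) + 2)*exp(I*pi/4)/2.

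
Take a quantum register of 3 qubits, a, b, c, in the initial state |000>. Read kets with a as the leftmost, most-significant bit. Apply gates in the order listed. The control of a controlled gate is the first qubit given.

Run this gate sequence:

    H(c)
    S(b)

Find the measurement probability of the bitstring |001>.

Outcome |001> occurs with probability 1/2.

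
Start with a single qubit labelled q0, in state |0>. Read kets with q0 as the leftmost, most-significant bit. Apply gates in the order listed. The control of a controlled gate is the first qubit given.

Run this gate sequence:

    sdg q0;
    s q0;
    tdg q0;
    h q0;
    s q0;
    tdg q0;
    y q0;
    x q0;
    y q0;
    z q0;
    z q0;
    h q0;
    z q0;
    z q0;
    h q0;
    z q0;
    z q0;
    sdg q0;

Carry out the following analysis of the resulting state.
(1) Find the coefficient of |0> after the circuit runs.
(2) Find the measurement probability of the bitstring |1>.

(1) The amplitude on |0> is -sqrt(2)*exp(I*pi/4)/2. Key observation: gates 10-17 undo each other exactly, leaving only the rest of the circuit to track.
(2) The probability of measuring |1> is 1/2.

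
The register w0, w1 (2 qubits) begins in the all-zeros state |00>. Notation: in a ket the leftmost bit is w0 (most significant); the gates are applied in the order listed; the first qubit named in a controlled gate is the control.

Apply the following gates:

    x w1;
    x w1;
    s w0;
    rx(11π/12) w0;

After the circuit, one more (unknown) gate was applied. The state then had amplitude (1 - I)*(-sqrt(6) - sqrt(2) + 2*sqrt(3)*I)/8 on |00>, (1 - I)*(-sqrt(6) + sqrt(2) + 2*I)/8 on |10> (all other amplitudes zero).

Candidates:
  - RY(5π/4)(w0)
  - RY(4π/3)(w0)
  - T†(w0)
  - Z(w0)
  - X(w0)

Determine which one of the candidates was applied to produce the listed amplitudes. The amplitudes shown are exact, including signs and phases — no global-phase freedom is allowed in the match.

The applied gate was RY(5π/4)(w0). Key observation: the block from step 1 through step 2 cancels to the identity and can be dropped.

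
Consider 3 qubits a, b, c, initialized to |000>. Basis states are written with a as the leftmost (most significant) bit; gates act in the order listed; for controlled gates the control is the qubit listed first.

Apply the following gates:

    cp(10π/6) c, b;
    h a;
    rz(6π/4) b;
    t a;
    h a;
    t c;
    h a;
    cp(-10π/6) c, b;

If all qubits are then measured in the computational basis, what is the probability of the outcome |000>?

A full measurement returns |000> with probability 1/2.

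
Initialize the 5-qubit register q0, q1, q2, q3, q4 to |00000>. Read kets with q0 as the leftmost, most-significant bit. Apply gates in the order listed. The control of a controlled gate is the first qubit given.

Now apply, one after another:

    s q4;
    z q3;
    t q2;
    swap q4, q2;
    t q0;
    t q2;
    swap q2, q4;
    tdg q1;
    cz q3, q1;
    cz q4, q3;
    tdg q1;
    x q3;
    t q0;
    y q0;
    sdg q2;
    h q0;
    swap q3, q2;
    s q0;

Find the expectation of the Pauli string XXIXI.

In the final state, XXIXI has expectation 0.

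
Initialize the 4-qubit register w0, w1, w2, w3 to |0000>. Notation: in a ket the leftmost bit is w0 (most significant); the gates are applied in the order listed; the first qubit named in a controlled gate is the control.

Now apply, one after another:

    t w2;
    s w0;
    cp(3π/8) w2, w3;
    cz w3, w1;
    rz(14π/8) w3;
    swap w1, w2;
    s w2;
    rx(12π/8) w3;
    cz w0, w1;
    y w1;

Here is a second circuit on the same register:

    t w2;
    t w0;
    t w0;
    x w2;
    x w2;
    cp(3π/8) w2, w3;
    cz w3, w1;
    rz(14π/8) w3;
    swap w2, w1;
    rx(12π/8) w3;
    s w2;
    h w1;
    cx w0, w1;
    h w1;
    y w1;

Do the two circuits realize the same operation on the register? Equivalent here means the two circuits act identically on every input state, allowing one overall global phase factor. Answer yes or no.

Yes, they are equivalent — the unitaries differ by at most a global phase.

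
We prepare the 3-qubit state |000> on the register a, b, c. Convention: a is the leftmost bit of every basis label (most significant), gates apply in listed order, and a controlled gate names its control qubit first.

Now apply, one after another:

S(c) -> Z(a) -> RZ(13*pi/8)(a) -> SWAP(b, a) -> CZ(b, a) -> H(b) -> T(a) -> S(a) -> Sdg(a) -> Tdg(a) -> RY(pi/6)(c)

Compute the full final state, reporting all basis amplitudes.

The resulting statevector has amplitude (-sqrt(3) - 1)*exp(3*I*pi/16)/4 on |000>, (1 - sqrt(3))*exp(3*I*pi/16)/4 on |001>, (-sqrt(3) - 1)*exp(3*I*pi/16)/4 on |010>, (1 - sqrt(3))*exp(3*I*pi/16)/4 on |011>, 0 on |100>, 0 on |101>, 0 on |110>, 0 on |111>. Key observation: steps 7-10 multiply out to the identity, so the circuit reduces to the remaining gates.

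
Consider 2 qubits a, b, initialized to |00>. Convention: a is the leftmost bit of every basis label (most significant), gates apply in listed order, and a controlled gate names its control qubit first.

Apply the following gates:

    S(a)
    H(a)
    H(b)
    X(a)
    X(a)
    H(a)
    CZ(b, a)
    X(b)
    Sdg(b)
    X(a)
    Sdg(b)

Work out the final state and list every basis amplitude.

The final amplitudes are 0 on |00>, 0 on |01>, sqrt(2)/2 on |10>, -sqrt(2)/2 on |11>. Key observation: steps 4-5 multiply out to the identity, so the circuit reduces to the remaining gates.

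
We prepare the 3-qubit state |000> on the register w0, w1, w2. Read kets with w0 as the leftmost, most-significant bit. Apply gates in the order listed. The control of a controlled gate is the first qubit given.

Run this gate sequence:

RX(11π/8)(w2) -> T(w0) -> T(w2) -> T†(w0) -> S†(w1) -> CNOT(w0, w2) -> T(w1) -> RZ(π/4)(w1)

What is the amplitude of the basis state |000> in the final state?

The final state's coefficient on |000> equals exp(7*I*pi/8)*cos(5*pi/16).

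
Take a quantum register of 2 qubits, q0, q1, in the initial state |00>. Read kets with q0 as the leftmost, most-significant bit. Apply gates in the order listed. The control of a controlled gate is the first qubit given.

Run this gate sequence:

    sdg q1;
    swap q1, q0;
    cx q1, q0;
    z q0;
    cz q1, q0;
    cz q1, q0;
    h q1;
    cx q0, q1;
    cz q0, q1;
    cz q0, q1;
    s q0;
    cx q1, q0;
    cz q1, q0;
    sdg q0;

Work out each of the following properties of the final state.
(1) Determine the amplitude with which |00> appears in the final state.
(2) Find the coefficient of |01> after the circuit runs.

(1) The amplitude on |00> is sqrt(2)/2.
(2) The amplitude on |01> is 0.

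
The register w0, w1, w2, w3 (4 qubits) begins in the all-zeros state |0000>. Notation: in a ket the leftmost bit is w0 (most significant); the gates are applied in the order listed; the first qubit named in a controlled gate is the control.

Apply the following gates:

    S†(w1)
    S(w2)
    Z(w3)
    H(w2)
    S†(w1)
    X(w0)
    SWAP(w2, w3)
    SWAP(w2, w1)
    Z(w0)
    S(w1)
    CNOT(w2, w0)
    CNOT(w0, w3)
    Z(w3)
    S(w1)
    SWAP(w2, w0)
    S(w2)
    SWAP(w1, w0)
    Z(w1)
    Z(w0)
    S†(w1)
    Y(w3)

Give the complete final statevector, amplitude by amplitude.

After the circuit, the state carries amplitude sqrt(2)/2 on |0010>, sqrt(2)/2 on |0011>, and 0 on every other basis state.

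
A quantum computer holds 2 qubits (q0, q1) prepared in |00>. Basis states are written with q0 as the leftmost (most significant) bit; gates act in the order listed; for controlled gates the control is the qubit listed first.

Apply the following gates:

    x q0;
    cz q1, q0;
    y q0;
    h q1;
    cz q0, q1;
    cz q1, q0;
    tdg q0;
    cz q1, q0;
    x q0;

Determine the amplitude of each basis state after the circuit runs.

The final amplitudes are 0 on |00>, 0 on |01>, -sqrt(2)*I/2 on |10>, -sqrt(2)*I/2 on |11>.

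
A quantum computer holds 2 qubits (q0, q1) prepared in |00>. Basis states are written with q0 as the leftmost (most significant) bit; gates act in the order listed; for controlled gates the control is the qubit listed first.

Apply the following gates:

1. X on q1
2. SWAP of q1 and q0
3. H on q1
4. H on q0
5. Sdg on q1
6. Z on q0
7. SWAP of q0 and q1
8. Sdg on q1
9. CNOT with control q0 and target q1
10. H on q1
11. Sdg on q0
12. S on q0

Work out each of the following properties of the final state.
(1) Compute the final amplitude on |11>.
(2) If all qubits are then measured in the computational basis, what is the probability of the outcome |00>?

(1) The final state's coefficient on |11> equals sqrt(2)*(-1 + I)/4.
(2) The probability of measuring |00> is 1/4.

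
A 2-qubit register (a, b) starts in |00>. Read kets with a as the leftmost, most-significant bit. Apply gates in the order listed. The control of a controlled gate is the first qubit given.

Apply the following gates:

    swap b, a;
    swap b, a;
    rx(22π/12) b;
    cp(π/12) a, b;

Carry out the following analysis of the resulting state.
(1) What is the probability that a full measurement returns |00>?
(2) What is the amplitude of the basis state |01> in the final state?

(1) Outcome |00> occurs with probability sqrt(3)/4 + 1/2. Key observation: the block from step 1 through step 2 cancels to the identity and can be dropped.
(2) The final state's coefficient on |01> equals I*(-sqrt(6) + sqrt(2))/4.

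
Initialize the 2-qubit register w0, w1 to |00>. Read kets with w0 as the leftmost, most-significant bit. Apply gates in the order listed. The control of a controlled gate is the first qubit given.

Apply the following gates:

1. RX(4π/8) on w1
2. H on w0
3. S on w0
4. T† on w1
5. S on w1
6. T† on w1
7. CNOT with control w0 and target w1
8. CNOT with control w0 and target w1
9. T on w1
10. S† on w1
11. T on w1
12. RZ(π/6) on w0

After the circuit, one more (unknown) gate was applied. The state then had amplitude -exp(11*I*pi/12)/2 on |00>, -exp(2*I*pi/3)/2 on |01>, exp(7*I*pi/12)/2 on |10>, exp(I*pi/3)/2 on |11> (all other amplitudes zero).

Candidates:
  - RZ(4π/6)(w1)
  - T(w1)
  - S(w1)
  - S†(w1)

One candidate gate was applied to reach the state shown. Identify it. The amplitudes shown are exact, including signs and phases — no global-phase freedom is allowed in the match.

It was T(w1) that produced the state shown. Key observation: gates 4-11 undo each other exactly, leaving only the rest of the circuit to track.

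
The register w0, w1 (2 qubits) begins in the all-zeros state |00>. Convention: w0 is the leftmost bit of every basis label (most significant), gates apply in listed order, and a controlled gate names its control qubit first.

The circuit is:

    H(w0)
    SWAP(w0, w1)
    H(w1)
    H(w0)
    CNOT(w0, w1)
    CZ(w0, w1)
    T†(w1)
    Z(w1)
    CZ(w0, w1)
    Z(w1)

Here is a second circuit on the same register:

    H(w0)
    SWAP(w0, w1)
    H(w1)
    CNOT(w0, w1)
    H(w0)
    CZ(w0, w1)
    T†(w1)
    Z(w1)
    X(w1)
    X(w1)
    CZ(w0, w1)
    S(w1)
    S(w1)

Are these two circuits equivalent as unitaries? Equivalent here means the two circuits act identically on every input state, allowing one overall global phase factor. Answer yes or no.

No: there is an input state on which the two circuits produce genuinely different outputs (not merely differing by a phase).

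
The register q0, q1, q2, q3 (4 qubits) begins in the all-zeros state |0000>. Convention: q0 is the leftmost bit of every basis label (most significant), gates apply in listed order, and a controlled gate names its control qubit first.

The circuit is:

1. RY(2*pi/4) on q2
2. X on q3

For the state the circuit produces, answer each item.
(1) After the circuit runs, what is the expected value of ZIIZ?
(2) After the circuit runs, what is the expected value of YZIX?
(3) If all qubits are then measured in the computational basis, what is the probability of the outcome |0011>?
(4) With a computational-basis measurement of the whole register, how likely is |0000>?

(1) The expectation value of ZIIZ is -1.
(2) The observable YZIX averages to 0.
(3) The probability of measuring |0011> is 1/2.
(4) Outcome |0000> occurs with probability 0.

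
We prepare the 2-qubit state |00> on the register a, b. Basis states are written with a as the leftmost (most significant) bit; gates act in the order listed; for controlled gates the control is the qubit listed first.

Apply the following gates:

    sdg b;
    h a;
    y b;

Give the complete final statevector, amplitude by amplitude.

The resulting statevector has amplitude 0 on |00>, sqrt(2)*I/2 on |01>, 0 on |10>, sqrt(2)*I/2 on |11>.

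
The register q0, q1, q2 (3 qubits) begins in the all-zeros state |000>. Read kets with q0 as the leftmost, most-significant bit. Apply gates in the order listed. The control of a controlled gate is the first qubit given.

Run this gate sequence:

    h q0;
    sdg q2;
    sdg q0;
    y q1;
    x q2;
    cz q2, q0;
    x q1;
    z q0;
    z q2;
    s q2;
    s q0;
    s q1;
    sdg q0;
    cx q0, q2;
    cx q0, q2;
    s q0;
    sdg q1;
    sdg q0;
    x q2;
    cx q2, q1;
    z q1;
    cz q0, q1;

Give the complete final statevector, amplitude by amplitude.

After the circuit, the state carries amplitude sqrt(2)/2 on |000>, -sqrt(2)*I/2 on |100>, and 0 on every other basis state. Key observation: gates 11-18 undo each other exactly, leaving only the rest of the circuit to track.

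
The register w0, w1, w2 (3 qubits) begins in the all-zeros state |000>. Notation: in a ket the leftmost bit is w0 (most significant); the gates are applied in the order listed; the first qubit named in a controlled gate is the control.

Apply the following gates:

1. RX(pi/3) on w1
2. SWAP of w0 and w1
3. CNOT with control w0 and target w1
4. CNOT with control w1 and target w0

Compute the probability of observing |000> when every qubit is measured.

Outcome |000> occurs with probability 3/4.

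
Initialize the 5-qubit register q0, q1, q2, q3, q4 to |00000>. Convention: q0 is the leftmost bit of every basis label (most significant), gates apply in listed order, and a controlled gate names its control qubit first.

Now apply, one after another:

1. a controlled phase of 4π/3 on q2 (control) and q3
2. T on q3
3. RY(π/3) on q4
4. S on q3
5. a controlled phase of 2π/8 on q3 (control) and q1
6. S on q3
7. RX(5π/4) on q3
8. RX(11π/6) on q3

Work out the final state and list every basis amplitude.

The final amplitudes are -3*sqrt(2*sqrt(2) + 4)/16 + sqrt(12 - 6*sqrt(2))/16 + 3*sqrt(4 - 2*sqrt(2))/16 + sqrt(6*sqrt(2) + 12)/16 on |00000>, -sqrt(6*sqrt(2) + 12)/16 + sqrt(4 - 2*sqrt(2))/16 + sqrt(12 - 6*sqrt(2))/16 + sqrt(2*sqrt(2) + 4)/16 on |00001>, I*(-sqrt(12 - 6*sqrt(2))/16 + 3*sqrt(4 - 2*sqrt(2))/16 + sqrt(6*sqrt(2) + 12)/16 + 3*sqrt(2*sqrt(2) + 4)/16) on |00010>, I*(-sqrt(4 - 2*sqrt(2))/16 + sqrt(12 - 6*sqrt(2))/16 + sqrt(2*sqrt(2) + 4)/16 + sqrt(6*sqrt(2) + 12)/16) on |00011>, and 0 on every other basis state.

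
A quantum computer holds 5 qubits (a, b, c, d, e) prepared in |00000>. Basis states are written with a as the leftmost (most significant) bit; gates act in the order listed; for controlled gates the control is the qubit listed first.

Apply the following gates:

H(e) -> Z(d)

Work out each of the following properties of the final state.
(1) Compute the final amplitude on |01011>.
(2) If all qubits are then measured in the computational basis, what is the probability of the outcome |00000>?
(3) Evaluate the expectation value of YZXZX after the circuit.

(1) The amplitude on |01011> is 0.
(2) The probability of measuring |00000> is 1/2.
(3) The expectation value of YZXZX is 0.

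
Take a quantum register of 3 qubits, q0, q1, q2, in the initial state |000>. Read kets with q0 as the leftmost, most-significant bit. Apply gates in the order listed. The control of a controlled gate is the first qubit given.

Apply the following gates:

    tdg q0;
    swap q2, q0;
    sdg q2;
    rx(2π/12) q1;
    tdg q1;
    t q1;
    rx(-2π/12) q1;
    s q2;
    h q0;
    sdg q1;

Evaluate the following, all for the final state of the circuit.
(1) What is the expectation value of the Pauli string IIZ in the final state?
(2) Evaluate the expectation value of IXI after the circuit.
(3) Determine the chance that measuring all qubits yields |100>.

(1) The expectation value of IIZ is 1.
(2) The expectation value of IXI is 0.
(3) The probability of measuring |100> is 1/2.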